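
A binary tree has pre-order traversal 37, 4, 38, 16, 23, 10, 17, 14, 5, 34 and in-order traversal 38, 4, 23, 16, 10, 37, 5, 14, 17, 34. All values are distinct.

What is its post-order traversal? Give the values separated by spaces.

38 23 10 16 4 5 14 34 17 37

The first element of pre-order is the root; it splits in-order into left and right subtrees.
Root 37: left subtree has 5 nodes {38, 4, 23, 16, 10}, right has 4 {5, 14, 17, 34}.
  Root 4: left subtree has 1 node {38}, right has 3 {23, 16, 10}.
    Root 16: left subtree has 1 node {23}, right has 1 {10}.
  Root 17: left subtree has 2 nodes {5, 14}, right has 1 {34}.
    Root 14: left subtree has 1 node {5}, right has 0 { }.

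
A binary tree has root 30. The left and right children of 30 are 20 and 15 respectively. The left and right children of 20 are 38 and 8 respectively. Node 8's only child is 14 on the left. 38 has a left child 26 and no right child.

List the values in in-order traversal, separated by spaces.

In-order visits the left subtree, then the node, then the right subtree.
At 30: go left to 20.
  At 20: go left to 38.
    At 38: go left to 26.
      26 is a leaf — visit 26.
    Visit 38.
    At 38: no right child.
  Visit 20.
  At 20: go right to 8.
    At 8: go left to 14.
      14 is a leaf — visit 14.
    Visit 8.
    At 8: no right child.
Visit 30.
At 30: go right to 15.
  15 is a leaf — visit 15.

26 38 20 14 8 30 15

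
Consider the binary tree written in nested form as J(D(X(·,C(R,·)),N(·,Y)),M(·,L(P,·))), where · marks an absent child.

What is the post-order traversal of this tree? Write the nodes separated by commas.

R, C, X, Y, N, D, P, L, M, J

Post-order visits the left subtree, then the right subtree, then the node.
At J: go left to D.
  At D: go left to X.
    At X: no left child.
    At X: go right to C.
      At C: go left to R.
        R is a leaf — visit R.
      At C: no right child.
      Visit C.
    Visit X.
  At D: go right to N.
    At N: no left child.
    At N: go right to Y.
      Y is a leaf — visit Y.
    Visit N.
  Visit D.
At J: go right to M.
  At M: no left child.
  At M: go right to L.
    At L: go left to P.
      P is a leaf — visit P.
    At L: no right child.
    Visit L.
  Visit M.
Visit J.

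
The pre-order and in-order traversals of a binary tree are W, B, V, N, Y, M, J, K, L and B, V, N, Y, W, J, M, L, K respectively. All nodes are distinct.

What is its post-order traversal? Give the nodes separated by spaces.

The first element of pre-order is the root; it splits in-order into left and right subtrees.
Root W: left subtree has 4 nodes {B, V, N, Y}, right has 4 {J, M, L, K}.
  Root B: left subtree has 0 nodes { }, right has 3 {V, N, Y}.
    Root V: left subtree has 0 nodes { }, right has 2 {N, Y}.
      Root N: left subtree has 0 nodes { }, right has 1 {Y}.
  Root M: left subtree has 1 node {J}, right has 2 {L, K}.
    Root K: left subtree has 1 node {L}, right has 0 { }.

Y N V B J L K M W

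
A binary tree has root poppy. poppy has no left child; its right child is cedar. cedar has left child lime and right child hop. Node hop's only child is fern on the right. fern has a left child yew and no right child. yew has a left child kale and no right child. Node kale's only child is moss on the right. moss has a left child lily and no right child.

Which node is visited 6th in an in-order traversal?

In-order visits the left subtree, then the node, then the right subtree.
At poppy: no left child.
Visit poppy.
At poppy: go right to cedar.
  At cedar: go left to lime.
    lime is a leaf — visit lime.
  Visit cedar.
  At cedar: go right to hop.
    At hop: no left child.
    Visit hop.
    At hop: go right to fern.
      At fern: go left to yew.
        At yew: go left to kale.
          At kale: no left child.
          Visit kale.
          At kale: go right to moss.
            At moss: go left to lily.
              lily is a leaf — visit lily.
            Visit moss.
            At moss: no right child.
        Visit yew.
        At yew: no right child.
      Visit fern.
      At fern: no right child.
Full in-order sequence: poppy, lime, cedar, hop, kale, lily, moss, yew, fern.

lily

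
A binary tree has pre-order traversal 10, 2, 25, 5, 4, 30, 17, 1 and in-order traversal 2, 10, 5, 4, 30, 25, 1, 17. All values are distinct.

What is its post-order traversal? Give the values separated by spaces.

The first element of pre-order is the root; it splits in-order into left and right subtrees.
Root 10: left subtree has 1 node {2}, right has 6 {5, 4, 30, 25, 1, 17}.
  Root 25: left subtree has 3 nodes {5, 4, 30}, right has 2 {1, 17}.
    Root 5: left subtree has 0 nodes { }, right has 2 {4, 30}.
      Root 4: left subtree has 0 nodes { }, right has 1 {30}.
    Root 17: left subtree has 1 node {1}, right has 0 { }.

2 30 4 5 1 17 25 10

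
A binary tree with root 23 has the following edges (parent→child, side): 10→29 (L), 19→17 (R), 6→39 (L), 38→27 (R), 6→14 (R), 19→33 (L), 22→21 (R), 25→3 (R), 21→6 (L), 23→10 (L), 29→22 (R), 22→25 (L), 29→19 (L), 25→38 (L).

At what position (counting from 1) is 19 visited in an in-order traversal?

In-order visits the left subtree, then the node, then the right subtree.
At 23: go left to 10.
  At 10: go left to 29.
    At 29: go left to 19.
      At 19: go left to 33.
        33 is a leaf — visit 33.
      Visit 19.
      At 19: go right to 17.
        17 is a leaf — visit 17.
    Visit 29.
    At 29: go right to 22.
      At 22: go left to 25.
        At 25: go left to 38.
          At 38: no left child.
          Visit 38.
          At 38: go right to 27.
            27 is a leaf — visit 27.
        Visit 25.
        At 25: go right to 3.
          3 is a leaf — visit 3.
      Visit 22.
      At 22: go right to 21.
        At 21: go left to 6.
          At 6: go left to 39.
            39 is a leaf — visit 39.
          Visit 6.
          At 6: go right to 14.
            14 is a leaf — visit 14.
        Visit 21.
        At 21: no right child.
  Visit 10.
  At 10: no right child.
Visit 23.
At 23: no right child.
Full in-order sequence: 33, 19, 17, 29, 38, 27, 25, 3, 22, 39, 6, 14, 21, 10, 23.

2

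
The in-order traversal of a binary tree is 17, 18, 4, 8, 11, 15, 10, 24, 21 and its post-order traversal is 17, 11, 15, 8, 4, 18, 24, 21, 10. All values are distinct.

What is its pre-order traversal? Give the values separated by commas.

10, 18, 17, 4, 8, 15, 11, 21, 24

The last element of post-order is the root; it splits in-order into left and right subtrees.
Root 10: left subtree has 6 nodes {17, 18, 4, 8, 11, 15}, right has 2 {24, 21}.
  Root 18: left subtree has 1 node {17}, right has 4 {4, 8, 11, 15}.
    Root 4: left subtree has 0 nodes { }, right has 3 {8, 11, 15}.
      Root 8: left subtree has 0 nodes { }, right has 2 {11, 15}.
        Root 15: left subtree has 1 node {11}, right has 0 { }.
  Root 21: left subtree has 1 node {24}, right has 0 { }.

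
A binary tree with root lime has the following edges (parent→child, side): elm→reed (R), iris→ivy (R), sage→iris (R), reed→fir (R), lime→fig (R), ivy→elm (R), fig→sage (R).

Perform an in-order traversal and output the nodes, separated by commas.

In-order visits the left subtree, then the node, then the right subtree.
At lime: no left child.
Visit lime.
At lime: go right to fig.
  At fig: no left child.
  Visit fig.
  At fig: go right to sage.
    At sage: no left child.
    Visit sage.
    At sage: go right to iris.
      At iris: no left child.
      Visit iris.
      At iris: go right to ivy.
        At ivy: no left child.
        Visit ivy.
        At ivy: go right to elm.
          At elm: no left child.
          Visit elm.
          At elm: go right to reed.
            At reed: no left child.
            Visit reed.
            At reed: go right to fir.
              fir is a leaf — visit fir.

lime, fig, sage, iris, ivy, elm, reed, fir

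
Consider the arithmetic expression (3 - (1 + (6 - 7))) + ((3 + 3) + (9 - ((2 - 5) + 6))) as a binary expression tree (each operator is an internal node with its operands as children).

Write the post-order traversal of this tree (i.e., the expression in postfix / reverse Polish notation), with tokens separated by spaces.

3 1 6 7 - + - 3 3 + 9 2 5 - 6 + - + +

Post-order on an expression tree gives postfix notation: for each operator, emit left operand, right operand, then the operator.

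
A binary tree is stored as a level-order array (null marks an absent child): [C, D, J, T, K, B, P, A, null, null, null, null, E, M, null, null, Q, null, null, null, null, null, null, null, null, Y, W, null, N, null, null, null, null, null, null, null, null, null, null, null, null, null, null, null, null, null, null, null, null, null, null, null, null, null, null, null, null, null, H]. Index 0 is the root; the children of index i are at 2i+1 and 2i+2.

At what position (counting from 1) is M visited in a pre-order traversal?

Pre-order visits the node, then its left subtree, then its right subtree.
Visit C.
At C: go left to D.
  Visit D.
  At D: go left to T.
    Visit T.
    At T: go left to A.
      Visit A.
      At A: no left child.
      At A: go right to Q.
        Q is a leaf — visit Q.
    At T: no right child.
  At D: go right to K.
    K is a leaf — visit K.
At C: go right to J.
  Visit J.
  At J: go left to B.
    Visit B.
    At B: no left child.
    At B: go right to E.
      Visit E.
      At E: go left to Y.
        Y is a leaf — visit Y.
      At E: go right to W.
        W is a leaf — visit W.
  At J: go right to P.
    Visit P.
    At P: go left to M.
      Visit M.
      At M: no left child.
      At M: go right to N.
        Visit N.
        At N: no left child.
        At N: go right to H.
          H is a leaf — visit H.
    At P: no right child.
Full pre-order sequence: C, D, T, A, Q, K, J, B, E, Y, W, P, M, N, H.

13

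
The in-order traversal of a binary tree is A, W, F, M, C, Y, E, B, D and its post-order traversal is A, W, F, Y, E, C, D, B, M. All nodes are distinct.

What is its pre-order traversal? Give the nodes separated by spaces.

M F W A B C E Y D

The last element of post-order is the root; it splits in-order into left and right subtrees.
Root M: left subtree has 3 nodes {A, W, F}, right has 5 {C, Y, E, B, D}.
  Root F: left subtree has 2 nodes {A, W}, right has 0 { }.
    Root W: left subtree has 1 node {A}, right has 0 { }.
  Root B: left subtree has 3 nodes {C, Y, E}, right has 1 {D}.
    Root C: left subtree has 0 nodes { }, right has 2 {Y, E}.
      Root E: left subtree has 1 node {Y}, right has 0 { }.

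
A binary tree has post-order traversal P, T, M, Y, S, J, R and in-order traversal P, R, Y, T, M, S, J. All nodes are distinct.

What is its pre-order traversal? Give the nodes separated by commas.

The last element of post-order is the root; it splits in-order into left and right subtrees.
Root R: left subtree has 1 node {P}, right has 5 {Y, T, M, S, J}.
  Root J: left subtree has 4 nodes {Y, T, M, S}, right has 0 { }.
    Root S: left subtree has 3 nodes {Y, T, M}, right has 0 { }.
      Root Y: left subtree has 0 nodes { }, right has 2 {T, M}.
        Root M: left subtree has 1 node {T}, right has 0 { }.

R, P, J, S, Y, M, T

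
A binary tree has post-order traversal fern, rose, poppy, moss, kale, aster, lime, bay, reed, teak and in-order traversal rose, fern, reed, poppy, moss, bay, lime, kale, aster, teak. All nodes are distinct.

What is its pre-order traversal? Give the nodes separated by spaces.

The last element of post-order is the root; it splits in-order into left and right subtrees.
Root teak: left subtree has 9 nodes {rose, fern, reed, poppy, moss, bay, lime, kale, aster}, right has 0 { }.
  Root reed: left subtree has 2 nodes {rose, fern}, right has 6 {poppy, moss, bay, lime, kale, aster}.
    Root rose: left subtree has 0 nodes { }, right has 1 {fern}.
    Root bay: left subtree has 2 nodes {poppy, moss}, right has 3 {lime, kale, aster}.
      Root moss: left subtree has 1 node {poppy}, right has 0 { }.
      Root lime: left subtree has 0 nodes { }, right has 2 {kale, aster}.
        Root aster: left subtree has 1 node {kale}, right has 0 { }.

teak reed rose fern bay moss poppy lime aster kale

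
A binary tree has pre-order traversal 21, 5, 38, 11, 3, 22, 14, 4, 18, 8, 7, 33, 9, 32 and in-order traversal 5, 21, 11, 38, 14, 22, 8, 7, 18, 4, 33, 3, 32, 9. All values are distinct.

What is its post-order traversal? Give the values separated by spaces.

5 11 14 7 8 18 33 4 22 32 9 3 38 21

The first element of pre-order is the root; it splits in-order into left and right subtrees.
Root 21: left subtree has 1 node {5}, right has 12 {11, 38, 14, 22, 8, 7, 18, 4, 33, 3, 32, 9}.
  Root 38: left subtree has 1 node {11}, right has 10 {14, 22, 8, 7, 18, 4, 33, 3, 32, 9}.
    Root 3: left subtree has 7 nodes {14, 22, 8, 7, 18, 4, 33}, right has 2 {32, 9}.
      Root 22: left subtree has 1 node {14}, right has 5 {8, 7, 18, 4, 33}.
        Root 4: left subtree has 3 nodes {8, 7, 18}, right has 1 {33}.
          Root 18: left subtree has 2 nodes {8, 7}, right has 0 { }.
            Root 8: left subtree has 0 nodes { }, right has 1 {7}.
      Root 9: left subtree has 1 node {32}, right has 0 { }.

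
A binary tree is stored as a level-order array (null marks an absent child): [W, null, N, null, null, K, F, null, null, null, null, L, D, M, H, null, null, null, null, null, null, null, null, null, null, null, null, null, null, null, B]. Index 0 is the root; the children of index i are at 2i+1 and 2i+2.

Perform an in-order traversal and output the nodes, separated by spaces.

In-order visits the left subtree, then the node, then the right subtree.
At W: no left child.
Visit W.
At W: go right to N.
  At N: go left to K.
    At K: go left to L.
      L is a leaf — visit L.
    Visit K.
    At K: go right to D.
      D is a leaf — visit D.
  Visit N.
  At N: go right to F.
    At F: go left to M.
      M is a leaf — visit M.
    Visit F.
    At F: go right to H.
      At H: no left child.
      Visit H.
      At H: go right to B.
        B is a leaf — visit B.

W L K D N M F H B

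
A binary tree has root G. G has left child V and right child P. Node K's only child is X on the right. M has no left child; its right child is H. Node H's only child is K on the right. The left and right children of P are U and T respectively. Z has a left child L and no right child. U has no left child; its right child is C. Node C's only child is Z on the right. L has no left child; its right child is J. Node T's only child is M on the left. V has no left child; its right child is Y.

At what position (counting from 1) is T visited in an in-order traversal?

14

In-order visits the left subtree, then the node, then the right subtree.
At G: go left to V.
  At V: no left child.
  Visit V.
  At V: go right to Y.
    Y is a leaf — visit Y.
Visit G.
At G: go right to P.
  At P: go left to U.
    At U: no left child.
    Visit U.
    At U: go right to C.
      At C: no left child.
      Visit C.
      At C: go right to Z.
        At Z: go left to L.
          At L: no left child.
          Visit L.
          At L: go right to J.
            J is a leaf — visit J.
        Visit Z.
        At Z: no right child.
  Visit P.
  At P: go right to T.
    At T: go left to M.
      At M: no left child.
      Visit M.
      At M: go right to H.
        At H: no left child.
        Visit H.
        At H: go right to K.
          At K: no left child.
          Visit K.
          At K: go right to X.
            X is a leaf — visit X.
    Visit T.
    At T: no right child.
Full in-order sequence: V, Y, G, U, C, L, J, Z, P, M, H, K, X, T.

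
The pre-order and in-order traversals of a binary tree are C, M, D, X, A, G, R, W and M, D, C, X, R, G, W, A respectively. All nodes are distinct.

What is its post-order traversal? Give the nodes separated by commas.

The first element of pre-order is the root; it splits in-order into left and right subtrees.
Root C: left subtree has 2 nodes {M, D}, right has 5 {X, R, G, W, A}.
  Root M: left subtree has 0 nodes { }, right has 1 {D}.
  Root X: left subtree has 0 nodes { }, right has 4 {R, G, W, A}.
    Root A: left subtree has 3 nodes {R, G, W}, right has 0 { }.
      Root G: left subtree has 1 node {R}, right has 1 {W}.

D, M, R, W, G, A, X, C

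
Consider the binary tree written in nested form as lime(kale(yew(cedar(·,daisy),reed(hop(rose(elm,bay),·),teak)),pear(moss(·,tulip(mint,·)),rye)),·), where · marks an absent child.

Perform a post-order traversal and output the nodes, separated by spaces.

daisy cedar elm bay rose hop teak reed yew mint tulip moss rye pear kale lime

Post-order visits the left subtree, then the right subtree, then the node.
At lime: go left to kale.
  At kale: go left to yew.
    At yew: go left to cedar.
      At cedar: no left child.
      At cedar: go right to daisy.
        daisy is a leaf — visit daisy.
      Visit cedar.
    At yew: go right to reed.
      At reed: go left to hop.
        At hop: go left to rose.
          At rose: go left to elm.
            elm is a leaf — visit elm.
          At rose: go right to bay.
            bay is a leaf — visit bay.
          Visit rose.
        At hop: no right child.
        Visit hop.
      At reed: go right to teak.
        teak is a leaf — visit teak.
      Visit reed.
    Visit yew.
  At kale: go right to pear.
    At pear: go left to moss.
      At moss: no left child.
      At moss: go right to tulip.
        At tulip: go left to mint.
          mint is a leaf — visit mint.
        At tulip: no right child.
        Visit tulip.
      Visit moss.
    At pear: go right to rye.
      rye is a leaf — visit rye.
    Visit pear.
  Visit kale.
At lime: no right child.
Visit lime.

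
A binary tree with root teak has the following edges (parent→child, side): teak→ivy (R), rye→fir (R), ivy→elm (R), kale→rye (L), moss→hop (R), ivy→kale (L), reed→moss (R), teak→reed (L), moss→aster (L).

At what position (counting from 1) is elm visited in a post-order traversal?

8

Post-order visits the left subtree, then the right subtree, then the node.
At teak: go left to reed.
  At reed: no left child.
  At reed: go right to moss.
    At moss: go left to aster.
      aster is a leaf — visit aster.
    At moss: go right to hop.
      hop is a leaf — visit hop.
    Visit moss.
  Visit reed.
At teak: go right to ivy.
  At ivy: go left to kale.
    At kale: go left to rye.
      At rye: no left child.
      At rye: go right to fir.
        fir is a leaf — visit fir.
      Visit rye.
    At kale: no right child.
    Visit kale.
  At ivy: go right to elm.
    elm is a leaf — visit elm.
  Visit ivy.
Visit teak.
Full post-order sequence: aster, hop, moss, reed, fir, rye, kale, elm, ivy, teak.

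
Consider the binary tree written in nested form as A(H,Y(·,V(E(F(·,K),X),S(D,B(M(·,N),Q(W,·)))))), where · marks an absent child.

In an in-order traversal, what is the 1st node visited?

In-order visits the left subtree, then the node, then the right subtree.
At A: go left to H.
  H is a leaf — visit H.
Visit A.
At A: go right to Y.
  At Y: no left child.
  Visit Y.
  At Y: go right to V.
    At V: go left to E.
      At E: go left to F.
        At F: no left child.
        Visit F.
        At F: go right to K.
          K is a leaf — visit K.
      Visit E.
      At E: go right to X.
        X is a leaf — visit X.
    Visit V.
    At V: go right to S.
      At S: go left to D.
        D is a leaf — visit D.
      Visit S.
      At S: go right to B.
        At B: go left to M.
          At M: no left child.
          Visit M.
          At M: go right to N.
            N is a leaf — visit N.
        Visit B.
        At B: go right to Q.
          At Q: go left to W.
            W is a leaf — visit W.
          Visit Q.
          At Q: no right child.
Full in-order sequence: H, A, Y, F, K, E, X, V, D, S, M, N, B, W, Q.

H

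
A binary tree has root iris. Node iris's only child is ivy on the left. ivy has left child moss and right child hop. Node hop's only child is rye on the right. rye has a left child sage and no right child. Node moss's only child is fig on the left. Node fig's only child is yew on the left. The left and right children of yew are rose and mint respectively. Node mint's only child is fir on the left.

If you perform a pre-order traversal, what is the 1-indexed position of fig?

4

Pre-order visits the node, then its left subtree, then its right subtree.
Visit iris.
At iris: go left to ivy.
  Visit ivy.
  At ivy: go left to moss.
    Visit moss.
    At moss: go left to fig.
      Visit fig.
      At fig: go left to yew.
        Visit yew.
        At yew: go left to rose.
          rose is a leaf — visit rose.
        At yew: go right to mint.
          Visit mint.
          At mint: go left to fir.
            fir is a leaf — visit fir.
          At mint: no right child.
      At fig: no right child.
    At moss: no right child.
  At ivy: go right to hop.
    Visit hop.
    At hop: no left child.
    At hop: go right to rye.
      Visit rye.
      At rye: go left to sage.
        sage is a leaf — visit sage.
      At rye: no right child.
At iris: no right child.
Full pre-order sequence: iris, ivy, moss, fig, yew, rose, mint, fir, hop, rye, sage.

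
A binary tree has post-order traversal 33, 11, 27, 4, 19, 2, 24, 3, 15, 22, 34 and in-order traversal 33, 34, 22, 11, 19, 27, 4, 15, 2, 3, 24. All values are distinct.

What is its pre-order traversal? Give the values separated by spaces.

34 33 22 15 19 11 4 27 3 2 24

The last element of post-order is the root; it splits in-order into left and right subtrees.
Root 34: left subtree has 1 node {33}, right has 9 {22, 11, 19, 27, 4, 15, 2, 3, 24}.
  Root 22: left subtree has 0 nodes { }, right has 8 {11, 19, 27, 4, 15, 2, 3, 24}.
    Root 15: left subtree has 4 nodes {11, 19, 27, 4}, right has 3 {2, 3, 24}.
      Root 19: left subtree has 1 node {11}, right has 2 {27, 4}.
        Root 4: left subtree has 1 node {27}, right has 0 { }.
      Root 3: left subtree has 1 node {2}, right has 1 {24}.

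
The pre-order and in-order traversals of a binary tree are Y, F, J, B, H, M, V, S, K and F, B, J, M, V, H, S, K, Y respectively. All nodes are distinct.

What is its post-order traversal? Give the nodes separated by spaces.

The first element of pre-order is the root; it splits in-order into left and right subtrees.
Root Y: left subtree has 8 nodes {F, B, J, M, V, H, S, K}, right has 0 { }.
  Root F: left subtree has 0 nodes { }, right has 7 {B, J, M, V, H, S, K}.
    Root J: left subtree has 1 node {B}, right has 5 {M, V, H, S, K}.
      Root H: left subtree has 2 nodes {M, V}, right has 2 {S, K}.
        Root M: left subtree has 0 nodes { }, right has 1 {V}.
        Root S: left subtree has 0 nodes { }, right has 1 {K}.

B V M K S H J F Y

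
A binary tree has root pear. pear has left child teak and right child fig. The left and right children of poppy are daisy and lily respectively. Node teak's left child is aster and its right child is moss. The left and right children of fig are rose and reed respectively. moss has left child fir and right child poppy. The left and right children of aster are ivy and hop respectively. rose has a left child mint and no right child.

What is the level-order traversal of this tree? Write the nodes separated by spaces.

Level-order visits nodes level by level from the root, left to right within each level.
Level 0: pear
Level 1: teak, fig
Level 2: aster, moss, rose, reed
Level 3: ivy, hop, fir, poppy, mint
Level 4: daisy, lily

pear teak fig aster moss rose reed ivy hop fir poppy mint daisy lily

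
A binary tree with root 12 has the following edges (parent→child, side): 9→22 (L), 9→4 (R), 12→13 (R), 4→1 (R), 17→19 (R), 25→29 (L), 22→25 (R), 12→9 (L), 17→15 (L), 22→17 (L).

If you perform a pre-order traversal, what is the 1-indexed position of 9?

2

Pre-order visits the node, then its left subtree, then its right subtree.
Visit 12.
At 12: go left to 9.
  Visit 9.
  At 9: go left to 22.
    Visit 22.
    At 22: go left to 17.
      Visit 17.
      At 17: go left to 15.
        15 is a leaf — visit 15.
      At 17: go right to 19.
        19 is a leaf — visit 19.
    At 22: go right to 25.
      Visit 25.
      At 25: go left to 29.
        29 is a leaf — visit 29.
      At 25: no right child.
  At 9: go right to 4.
    Visit 4.
    At 4: no left child.
    At 4: go right to 1.
      1 is a leaf — visit 1.
At 12: go right to 13.
  13 is a leaf — visit 13.
Full pre-order sequence: 12, 9, 22, 17, 15, 19, 25, 29, 4, 1, 13.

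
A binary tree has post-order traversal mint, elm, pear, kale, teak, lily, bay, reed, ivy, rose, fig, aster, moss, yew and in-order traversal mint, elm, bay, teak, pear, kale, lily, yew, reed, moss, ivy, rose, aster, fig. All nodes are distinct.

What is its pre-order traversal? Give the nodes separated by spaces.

The last element of post-order is the root; it splits in-order into left and right subtrees.
Root yew: left subtree has 7 nodes {mint, elm, bay, teak, pear, kale, lily}, right has 6 {reed, moss, ivy, rose, aster, fig}.
  Root bay: left subtree has 2 nodes {mint, elm}, right has 4 {teak, pear, kale, lily}.
    Root elm: left subtree has 1 node {mint}, right has 0 { }.
    Root lily: left subtree has 3 nodes {teak, pear, kale}, right has 0 { }.
      Root teak: left subtree has 0 nodes { }, right has 2 {pear, kale}.
        Root kale: left subtree has 1 node {pear}, right has 0 { }.
  Root moss: left subtree has 1 node {reed}, right has 4 {ivy, rose, aster, fig}.
    Root aster: left subtree has 2 nodes {ivy, rose}, right has 1 {fig}.
      Root rose: left subtree has 1 node {ivy}, right has 0 { }.

yew bay elm mint lily teak kale pear moss reed aster rose ivy fig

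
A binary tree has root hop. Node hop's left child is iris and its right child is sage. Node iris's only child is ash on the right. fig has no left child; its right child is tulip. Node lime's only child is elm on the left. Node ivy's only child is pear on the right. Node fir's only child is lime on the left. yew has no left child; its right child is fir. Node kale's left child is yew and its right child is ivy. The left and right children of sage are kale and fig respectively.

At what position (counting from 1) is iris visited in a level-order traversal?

Level-order visits nodes level by level from the root, left to right within each level.
Level 0: hop
Level 1: iris, sage
Level 2: ash, kale, fig
Level 3: yew, ivy, tulip
Level 4: fir, pear
Level 5: lime
Level 6: elm
Full level-order sequence: hop, iris, sage, ash, kale, fig, yew, ivy, tulip, fir, pear, lime, elm.

2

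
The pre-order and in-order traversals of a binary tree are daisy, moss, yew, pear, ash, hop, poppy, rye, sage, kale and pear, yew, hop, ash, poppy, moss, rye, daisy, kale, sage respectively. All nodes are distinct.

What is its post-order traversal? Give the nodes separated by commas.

The first element of pre-order is the root; it splits in-order into left and right subtrees.
Root daisy: left subtree has 7 nodes {pear, yew, hop, ash, poppy, moss, rye}, right has 2 {kale, sage}.
  Root moss: left subtree has 5 nodes {pear, yew, hop, ash, poppy}, right has 1 {rye}.
    Root yew: left subtree has 1 node {pear}, right has 3 {hop, ash, poppy}.
      Root ash: left subtree has 1 node {hop}, right has 1 {poppy}.
  Root sage: left subtree has 1 node {kale}, right has 0 { }.

pear, hop, poppy, ash, yew, rye, moss, kale, sage, daisy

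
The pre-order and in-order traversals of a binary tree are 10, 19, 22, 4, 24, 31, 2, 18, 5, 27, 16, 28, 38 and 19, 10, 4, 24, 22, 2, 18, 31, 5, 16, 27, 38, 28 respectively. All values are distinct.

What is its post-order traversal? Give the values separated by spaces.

The first element of pre-order is the root; it splits in-order into left and right subtrees.
Root 10: left subtree has 1 node {19}, right has 11 {4, 24, 22, 2, 18, 31, 5, 16, 27, 38, 28}.
  Root 22: left subtree has 2 nodes {4, 24}, right has 8 {2, 18, 31, 5, 16, 27, 38, 28}.
    Root 4: left subtree has 0 nodes { }, right has 1 {24}.
    Root 31: left subtree has 2 nodes {2, 18}, right has 5 {5, 16, 27, 38, 28}.
      Root 2: left subtree has 0 nodes { }, right has 1 {18}.
      Root 5: left subtree has 0 nodes { }, right has 4 {16, 27, 38, 28}.
        Root 27: left subtree has 1 node {16}, right has 2 {38, 28}.
          Root 28: left subtree has 1 node {38}, right has 0 { }.

19 24 4 18 2 16 38 28 27 5 31 22 10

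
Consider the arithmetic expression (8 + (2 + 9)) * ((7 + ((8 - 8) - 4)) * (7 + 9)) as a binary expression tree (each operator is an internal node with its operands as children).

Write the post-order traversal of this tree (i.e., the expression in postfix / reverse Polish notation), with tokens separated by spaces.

8 2 9 + + 7 8 8 - 4 - + 7 9 + * *

Post-order on an expression tree gives postfix notation: for each operator, emit left operand, right operand, then the operator.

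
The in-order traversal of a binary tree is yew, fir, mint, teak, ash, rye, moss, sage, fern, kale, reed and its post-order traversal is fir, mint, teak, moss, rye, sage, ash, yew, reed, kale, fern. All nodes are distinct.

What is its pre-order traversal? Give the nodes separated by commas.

fern, yew, ash, teak, mint, fir, sage, rye, moss, kale, reed

The last element of post-order is the root; it splits in-order into left and right subtrees.
Root fern: left subtree has 8 nodes {yew, fir, mint, teak, ash, rye, moss, sage}, right has 2 {kale, reed}.
  Root yew: left subtree has 0 nodes { }, right has 7 {fir, mint, teak, ash, rye, moss, sage}.
    Root ash: left subtree has 3 nodes {fir, mint, teak}, right has 3 {rye, moss, sage}.
      Root teak: left subtree has 2 nodes {fir, mint}, right has 0 { }.
        Root mint: left subtree has 1 node {fir}, right has 0 { }.
      Root sage: left subtree has 2 nodes {rye, moss}, right has 0 { }.
        Root rye: left subtree has 0 nodes { }, right has 1 {moss}.
  Root kale: left subtree has 0 nodes { }, right has 1 {reed}.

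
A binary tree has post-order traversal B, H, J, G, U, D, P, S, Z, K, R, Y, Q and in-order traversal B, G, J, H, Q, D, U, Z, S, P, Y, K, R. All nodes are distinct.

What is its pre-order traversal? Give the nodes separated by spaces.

The last element of post-order is the root; it splits in-order into left and right subtrees.
Root Q: left subtree has 4 nodes {B, G, J, H}, right has 8 {D, U, Z, S, P, Y, K, R}.
  Root G: left subtree has 1 node {B}, right has 2 {J, H}.
    Root J: left subtree has 0 nodes { }, right has 1 {H}.
  Root Y: left subtree has 5 nodes {D, U, Z, S, P}, right has 2 {K, R}.
    Root Z: left subtree has 2 nodes {D, U}, right has 2 {S, P}.
      Root D: left subtree has 0 nodes { }, right has 1 {U}.
      Root S: left subtree has 0 nodes { }, right has 1 {P}.
    Root R: left subtree has 1 node {K}, right has 0 { }.

Q G B J H Y Z D U S P R K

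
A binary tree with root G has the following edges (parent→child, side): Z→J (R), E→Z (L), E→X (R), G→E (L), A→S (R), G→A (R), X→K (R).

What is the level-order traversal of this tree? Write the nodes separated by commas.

G, E, A, Z, X, S, J, K

Level-order visits nodes level by level from the root, left to right within each level.
Level 0: G
Level 1: E, A
Level 2: Z, X, S
Level 3: J, K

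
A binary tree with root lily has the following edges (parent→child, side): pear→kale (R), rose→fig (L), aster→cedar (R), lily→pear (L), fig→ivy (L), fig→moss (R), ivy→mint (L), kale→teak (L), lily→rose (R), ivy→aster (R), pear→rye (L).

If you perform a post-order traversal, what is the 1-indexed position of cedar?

6

Post-order visits the left subtree, then the right subtree, then the node.
At lily: go left to pear.
  At pear: go left to rye.
    rye is a leaf — visit rye.
  At pear: go right to kale.
    At kale: go left to teak.
      teak is a leaf — visit teak.
    At kale: no right child.
    Visit kale.
  Visit pear.
At lily: go right to rose.
  At rose: go left to fig.
    At fig: go left to ivy.
      At ivy: go left to mint.
        mint is a leaf — visit mint.
      At ivy: go right to aster.
        At aster: no left child.
        At aster: go right to cedar.
          cedar is a leaf — visit cedar.
        Visit aster.
      Visit ivy.
    At fig: go right to moss.
      moss is a leaf — visit moss.
    Visit fig.
  At rose: no right child.
  Visit rose.
Visit lily.
Full post-order sequence: rye, teak, kale, pear, mint, cedar, aster, ivy, moss, fig, rose, lily.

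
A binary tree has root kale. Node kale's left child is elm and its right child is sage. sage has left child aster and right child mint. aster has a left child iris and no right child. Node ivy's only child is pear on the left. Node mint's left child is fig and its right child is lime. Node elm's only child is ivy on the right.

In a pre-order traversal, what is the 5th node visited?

sage

Pre-order visits the node, then its left subtree, then its right subtree.
Visit kale.
At kale: go left to elm.
  Visit elm.
  At elm: no left child.
  At elm: go right to ivy.
    Visit ivy.
    At ivy: go left to pear.
      pear is a leaf — visit pear.
    At ivy: no right child.
At kale: go right to sage.
  Visit sage.
  At sage: go left to aster.
    Visit aster.
    At aster: go left to iris.
      iris is a leaf — visit iris.
    At aster: no right child.
  At sage: go right to mint.
    Visit mint.
    At mint: go left to fig.
      fig is a leaf — visit fig.
    At mint: go right to lime.
      lime is a leaf — visit lime.
Full pre-order sequence: kale, elm, ivy, pear, sage, aster, iris, mint, fig, lime.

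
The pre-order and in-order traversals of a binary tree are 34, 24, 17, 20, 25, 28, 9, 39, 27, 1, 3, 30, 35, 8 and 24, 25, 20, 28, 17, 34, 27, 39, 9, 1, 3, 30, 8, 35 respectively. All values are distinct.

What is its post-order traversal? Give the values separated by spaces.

The first element of pre-order is the root; it splits in-order into left and right subtrees.
Root 34: left subtree has 5 nodes {24, 25, 20, 28, 17}, right has 8 {27, 39, 9, 1, 3, 30, 8, 35}.
  Root 24: left subtree has 0 nodes { }, right has 4 {25, 20, 28, 17}.
    Root 17: left subtree has 3 nodes {25, 20, 28}, right has 0 { }.
      Root 20: left subtree has 1 node {25}, right has 1 {28}.
  Root 9: left subtree has 2 nodes {27, 39}, right has 5 {1, 3, 30, 8, 35}.
    Root 39: left subtree has 1 node {27}, right has 0 { }.
    Root 1: left subtree has 0 nodes { }, right has 4 {3, 30, 8, 35}.
      Root 3: left subtree has 0 nodes { }, right has 3 {30, 8, 35}.
        Root 30: left subtree has 0 nodes { }, right has 2 {8, 35}.
          Root 35: left subtree has 1 node {8}, right has 0 { }.

25 28 20 17 24 27 39 8 35 30 3 1 9 34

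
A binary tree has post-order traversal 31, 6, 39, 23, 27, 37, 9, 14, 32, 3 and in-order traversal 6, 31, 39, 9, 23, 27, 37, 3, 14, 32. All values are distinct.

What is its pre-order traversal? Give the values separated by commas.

3, 9, 39, 6, 31, 37, 27, 23, 32, 14

The last element of post-order is the root; it splits in-order into left and right subtrees.
Root 3: left subtree has 7 nodes {6, 31, 39, 9, 23, 27, 37}, right has 2 {14, 32}.
  Root 9: left subtree has 3 nodes {6, 31, 39}, right has 3 {23, 27, 37}.
    Root 39: left subtree has 2 nodes {6, 31}, right has 0 { }.
      Root 6: left subtree has 0 nodes { }, right has 1 {31}.
    Root 37: left subtree has 2 nodes {23, 27}, right has 0 { }.
      Root 27: left subtree has 1 node {23}, right has 0 { }.
  Root 32: left subtree has 1 node {14}, right has 0 { }.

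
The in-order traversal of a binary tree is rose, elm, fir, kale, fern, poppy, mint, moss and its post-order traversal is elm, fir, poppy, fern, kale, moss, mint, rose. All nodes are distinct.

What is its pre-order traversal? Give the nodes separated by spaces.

The last element of post-order is the root; it splits in-order into left and right subtrees.
Root rose: left subtree has 0 nodes { }, right has 7 {elm, fir, kale, fern, poppy, mint, moss}.
  Root mint: left subtree has 5 nodes {elm, fir, kale, fern, poppy}, right has 1 {moss}.
    Root kale: left subtree has 2 nodes {elm, fir}, right has 2 {fern, poppy}.
      Root fir: left subtree has 1 node {elm}, right has 0 { }.
      Root fern: left subtree has 0 nodes { }, right has 1 {poppy}.

rose mint kale fir elm fern poppy moss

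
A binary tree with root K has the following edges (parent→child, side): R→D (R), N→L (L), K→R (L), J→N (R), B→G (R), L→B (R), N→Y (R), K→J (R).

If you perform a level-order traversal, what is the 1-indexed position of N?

5

Level-order visits nodes level by level from the root, left to right within each level.
Level 0: K
Level 1: R, J
Level 2: D, N
Level 3: L, Y
Level 4: B
Level 5: G
Full level-order sequence: K, R, J, D, N, L, Y, B, G.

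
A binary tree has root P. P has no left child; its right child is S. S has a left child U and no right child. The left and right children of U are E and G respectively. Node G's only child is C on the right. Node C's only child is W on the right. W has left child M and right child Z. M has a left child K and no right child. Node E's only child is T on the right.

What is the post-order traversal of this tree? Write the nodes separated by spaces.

T E K M Z W C G U S P

Post-order visits the left subtree, then the right subtree, then the node.
At P: no left child.
At P: go right to S.
  At S: go left to U.
    At U: go left to E.
      At E: no left child.
      At E: go right to T.
        T is a leaf — visit T.
      Visit E.
    At U: go right to G.
      At G: no left child.
      At G: go right to C.
        At C: no left child.
        At C: go right to W.
          At W: go left to M.
            At M: go left to K.
              K is a leaf — visit K.
            At M: no right child.
            Visit M.
          At W: go right to Z.
            Z is a leaf — visit Z.
          Visit W.
        Visit C.
      Visit G.
    Visit U.
  At S: no right child.
  Visit S.
Visit P.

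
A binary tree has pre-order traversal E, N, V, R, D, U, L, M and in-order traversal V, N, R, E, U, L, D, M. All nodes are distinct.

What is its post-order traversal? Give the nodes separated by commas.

V, R, N, L, U, M, D, E

The first element of pre-order is the root; it splits in-order into left and right subtrees.
Root E: left subtree has 3 nodes {V, N, R}, right has 4 {U, L, D, M}.
  Root N: left subtree has 1 node {V}, right has 1 {R}.
  Root D: left subtree has 2 nodes {U, L}, right has 1 {M}.
    Root U: left subtree has 0 nodes { }, right has 1 {L}.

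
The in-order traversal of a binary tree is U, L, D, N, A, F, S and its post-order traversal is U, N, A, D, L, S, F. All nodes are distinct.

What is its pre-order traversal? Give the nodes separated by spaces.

The last element of post-order is the root; it splits in-order into left and right subtrees.
Root F: left subtree has 5 nodes {U, L, D, N, A}, right has 1 {S}.
  Root L: left subtree has 1 node {U}, right has 3 {D, N, A}.
    Root D: left subtree has 0 nodes { }, right has 2 {N, A}.
      Root A: left subtree has 1 node {N}, right has 0 { }.

F L U D A N S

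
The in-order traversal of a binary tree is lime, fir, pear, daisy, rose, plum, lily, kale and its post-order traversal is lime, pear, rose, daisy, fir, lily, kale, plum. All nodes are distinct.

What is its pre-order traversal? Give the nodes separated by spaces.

The last element of post-order is the root; it splits in-order into left and right subtrees.
Root plum: left subtree has 5 nodes {lime, fir, pear, daisy, rose}, right has 2 {lily, kale}.
  Root fir: left subtree has 1 node {lime}, right has 3 {pear, daisy, rose}.
    Root daisy: left subtree has 1 node {pear}, right has 1 {rose}.
  Root kale: left subtree has 1 node {lily}, right has 0 { }.

plum fir lime daisy pear rose kale lily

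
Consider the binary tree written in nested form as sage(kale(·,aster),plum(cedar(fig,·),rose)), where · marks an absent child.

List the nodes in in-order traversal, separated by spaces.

kale aster sage fig cedar plum rose

In-order visits the left subtree, then the node, then the right subtree.
At sage: go left to kale.
  At kale: no left child.
  Visit kale.
  At kale: go right to aster.
    aster is a leaf — visit aster.
Visit sage.
At sage: go right to plum.
  At plum: go left to cedar.
    At cedar: go left to fig.
      fig is a leaf — visit fig.
    Visit cedar.
    At cedar: no right child.
  Visit plum.
  At plum: go right to rose.
    rose is a leaf — visit rose.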